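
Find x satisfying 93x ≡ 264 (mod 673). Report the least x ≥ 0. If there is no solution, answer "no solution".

589

First find gcd(93, 673):
673 = 7*93 + 22
93 = 4*22 + 5
22 = 4*5 + 2
5 = 2*2 + 1
2 = 2*1 + 0
gcd = 1, so a unique solution mod 673 exists.
Back-substitute for the Bézout coefficients:
1 = 5 − 2·2
1 = −2·22 + 9·5
1 = 9·93 − 38·22
1 = −38·673 + 275·93
So 93·(275) ≡ 1 (mod 673), giving 93⁻¹ ≡ 275.
x ≡ 93⁻¹·264 ≡ 275·264 ≡ 589 (mod 673).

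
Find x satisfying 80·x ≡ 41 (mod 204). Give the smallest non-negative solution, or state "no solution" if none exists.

no solution

gcd(80, 204):
204 = 2*80 + 44
80 = 1*44 + 36
44 = 1*36 + 8
36 = 4*8 + 4
8 = 2*4 + 0
gcd = 4, but 4 ∤ 41, so the congruence has no solution.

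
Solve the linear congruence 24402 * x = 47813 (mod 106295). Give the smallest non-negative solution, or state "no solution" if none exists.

no solution

gcd(24402, 106295):
106295 = 4*24402 + 8687
24402 = 2*8687 + 7028
8687 = 1*7028 + 1659
7028 = 4*1659 + 392
1659 = 4*392 + 91
392 = 4*91 + 28
91 = 3*28 + 7
28 = 4*7 + 0
gcd = 7, but 7 ∤ 47813, so the congruence has no solution.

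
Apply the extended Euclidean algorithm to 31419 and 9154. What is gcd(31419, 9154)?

1

Apply Euclid's algorithm to 31419 and 9154:
31419 = 3*9154 + 3957
9154 = 2*3957 + 1240
3957 = 3*1240 + 237
1240 = 5*237 + 55
237 = 4*55 + 17
55 = 3*17 + 4
17 = 4*4 + 1
4 = 4*1 + 0
gcd(31419, 9154) = 1.
Express as a combination:
1 = 17 − 4·4
1 = −4·55 + 13·17
1 = 13·237 − 56·55
1 = −56·1240 + 293·237
1 = 293·3957 − 935·1240
1 = −935·9154 + 2163·3957
1 = 2163·31419 − 7424·9154
So 1 = (2163)·31419 + (-7424)·9154.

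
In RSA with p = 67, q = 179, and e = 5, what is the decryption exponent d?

φ(n) = (p−1)(q−1) = 66·178 = 11748.
Need d with 5·d ≡ 1 (mod 11748). Apply the extended Euclidean algorithm:
11748 = 2349×5 + 3
5 = 1×3 + 2
3 = 1×2 + 1
2 = 2×1 + 0
Back-substitute:
1 = 3 − 2
1 = −5 + 2·3
1 = 2·11748 − 4699·5
So 5·(-4699) ≡ 1 (mod 11748), hence d ≡ -4699 ≡ 7049 (mod 11748).

7049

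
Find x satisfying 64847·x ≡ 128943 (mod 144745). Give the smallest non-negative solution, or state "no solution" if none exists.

First find gcd(64847, 144745):
144745 = 2×64847 + 15051
64847 = 4×15051 + 4643
15051 = 3×4643 + 1122
4643 = 4×1122 + 155
1122 = 7×155 + 37
155 = 4×37 + 7
37 = 5×7 + 2
7 = 3×2 + 1
2 = 2×1 + 0
gcd = 1, so a unique solution mod 144745 exists.
Back-substitute for the Bézout coefficients:
1 = 7 − 3·2
1 = −3·37 + 16·7
1 = 16·155 − 67·37
1 = −67·1122 + 485·155
1 = 485·4643 − 2007·1122
1 = −2007·15051 + 6506·4643
1 = 6506·64847 − 28031·15051
1 = −28031·144745 + 62568·64847
So 64847·(62568) ≡ 1 (mod 144745), giving 64847⁻¹ ≡ 62568.
x ≡ 64847⁻¹·128943 ≡ 62568·128943 ≡ 53559 (mod 144745).

53559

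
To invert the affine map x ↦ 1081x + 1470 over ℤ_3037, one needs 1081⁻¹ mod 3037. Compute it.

Run Euclid on (3037, 1081):
3037 = 2·1081 + 875
1081 = 1·875 + 206
875 = 4·206 + 51
206 = 4·51 + 2
51 = 25·2 + 1
2 = 2·1 + 0
gcd = 1, so the inverse exists. Back-substitute:
1 = 51 − 25·2
1 = −25·206 + 101·51
1 = 101·875 − 429·206
1 = −429·1081 + 530·875
1 = 530·3037 − 1489·1081
So 1081·(-1489) ≡ 1 (mod 3037), and -1489 ≡ 1548 (mod 3037).

1548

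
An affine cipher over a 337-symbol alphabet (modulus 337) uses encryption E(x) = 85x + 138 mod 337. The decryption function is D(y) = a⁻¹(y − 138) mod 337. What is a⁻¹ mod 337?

226

Run Euclid on (337, 85):
337 = 3×85 + 82
85 = 1×82 + 3
82 = 27×3 + 1
3 = 3×1 + 0
The gcd is 1. Working backward:
1 = 82 − 27·3
1 = −27·85 + 28·82
1 = 28·337 − 111·85
Thus 85·(-111) ≡ 1 (mod 337); reducing, -111 mod 337 = 226.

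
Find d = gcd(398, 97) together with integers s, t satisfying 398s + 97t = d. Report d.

1

Apply Euclid's algorithm to 398 and 97:
398 = 4×97 + 10
97 = 9×10 + 7
10 = 1×7 + 3
7 = 2×3 + 1
3 = 3×1 + 0
gcd(398, 97) = 1.
Working backward:
1 = 7 − 2·3
1 = −2·10 + 3·7
1 = 3·97 − 29·10
1 = −29·398 + 119·97
So 1 = (-29)·398 + (119)·97.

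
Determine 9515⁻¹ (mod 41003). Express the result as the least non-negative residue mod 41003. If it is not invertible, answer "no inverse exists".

gcd(41003, 9515) by repeated division:
41003 = 4*9515 + 2943
9515 = 3*2943 + 686
2943 = 4*686 + 199
686 = 3*199 + 89
199 = 2*89 + 21
89 = 4*21 + 5
21 = 4*5 + 1
5 = 5*1 + 0
Since gcd(9515, 41003) = 1, back-substitute to write 1 as a combination:
1 = 21 − 4·5
1 = −4·89 + 17·21
1 = 17·199 − 38·89
1 = −38·686 + 131·199
1 = 131·2943 − 562·686
1 = −562·9515 + 1817·2943
1 = 1817·41003 − 7830·9515
So 9515·(-7830) ≡ 1 (mod 41003), and -7830 ≡ 33173 (mod 41003).

33173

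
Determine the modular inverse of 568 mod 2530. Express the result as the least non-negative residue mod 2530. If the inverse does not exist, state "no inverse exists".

Euclidean algorithm on 2530, 568:
2530 = 4·568 + 258
568 = 2·258 + 52
258 = 4·52 + 50
52 = 1·50 + 2
50 = 25·2 + 0
The gcd is 2, not 1, hence no inverse exists.

no inverse exists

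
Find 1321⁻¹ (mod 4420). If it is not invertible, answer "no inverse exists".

Run Euclid on (4420, 1321):
4420 = 3×1321 + 457
1321 = 2×457 + 407
457 = 1×407 + 50
407 = 8×50 + 7
50 = 7×7 + 1
7 = 7×1 + 0
The gcd is 1. Working backward:
1 = 50 − 7·7
1 = −7·407 + 57·50
1 = 57·457 − 64·407
1 = −64·1321 + 185·457
1 = 185·4420 − 619·1321
Hence 1321⁻¹ ≡ -619 ≡ 3801 (mod 4420).

3801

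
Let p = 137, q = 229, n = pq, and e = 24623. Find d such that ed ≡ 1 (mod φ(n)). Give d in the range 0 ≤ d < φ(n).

30095

φ(n) = (p−1)(q−1) = 136·228 = 31008.
Need d with 24623·d ≡ 1 (mod 31008). Apply the extended Euclidean algorithm:
31008 = 1×24623 + 6385
24623 = 3×6385 + 5468
6385 = 1×5468 + 917
5468 = 5×917 + 883
917 = 1×883 + 34
883 = 25×34 + 33
34 = 1×33 + 1
33 = 33×1 + 0
Back-substitute:
1 = 34 − 33
1 = −883 + 26·34
1 = 26·917 − 27·883
1 = −27·5468 + 161·917
1 = 161·6385 − 188·5468
1 = −188·24623 + 725·6385
1 = 725·31008 − 913·24623
So 24623·(-913) ≡ 1 (mod 31008), hence d ≡ -913 ≡ 30095 (mod 31008).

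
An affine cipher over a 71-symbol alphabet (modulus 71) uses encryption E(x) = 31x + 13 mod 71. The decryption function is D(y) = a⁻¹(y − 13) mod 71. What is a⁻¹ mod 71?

gcd(71, 31) by repeated division:
71 = 2×31 + 9
31 = 3×9 + 4
9 = 2×4 + 1
4 = 4×1 + 0
Since gcd(31, 71) = 1, back-substitute to write 1 as a combination:
1 = 9 − 2·4
1 = −2·31 + 7·9
1 = 7·71 − 16·31
Hence 31⁻¹ ≡ -16 ≡ 55 (mod 71).

55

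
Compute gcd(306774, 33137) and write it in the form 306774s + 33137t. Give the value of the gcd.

Apply Euclid's algorithm to 306774 and 33137:
306774 = 9×33137 + 8541
33137 = 3×8541 + 7514
8541 = 1×7514 + 1027
7514 = 7×1027 + 325
1027 = 3×325 + 52
325 = 6×52 + 13
52 = 4×13 + 0
gcd(306774, 33137) = 13.
Express as a combination:
13 = 325 − 6·52
13 = −6·1027 + 19·325
13 = 19·7514 − 139·1027
13 = −139·8541 + 158·7514
13 = 158·33137 − 613·8541
13 = −613·306774 + 5675·33137
So 13 = (-613)·306774 + (5675)·33137.

13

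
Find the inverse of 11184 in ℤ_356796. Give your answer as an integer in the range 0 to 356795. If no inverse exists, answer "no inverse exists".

Compute gcd(11184, 356796):
356796 = 31×11184 + 10092
11184 = 1×10092 + 1092
10092 = 9×1092 + 264
1092 = 4×264 + 36
264 = 7×36 + 12
36 = 3×12 + 0
The gcd is 12, not 1, hence no inverse exists.

no inverse exists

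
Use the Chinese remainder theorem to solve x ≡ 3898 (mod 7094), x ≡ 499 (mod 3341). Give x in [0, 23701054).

5870636

Write x = 3898 + 7094·k. Then 7094·k ≡ 499 − 3898 ≡ 3283 (mod 3341).
Need 7094⁻¹ mod 3341. Extended Euclid on (3341, 412):
3341 = 8*412 + 45
412 = 9*45 + 7
45 = 6*7 + 3
7 = 2*3 + 1
3 = 3*1 + 0
Back-substitute:
1 = 7 − 2·3
1 = −2·45 + 13·7
1 = 13·412 − 119·45
1 = −119·3341 + 965·412
7094⁻¹ ≡ 965 (mod 3341), so k ≡ 965·3283 ≡ 827 (mod 3341).
x = 3898 + 7094·827 = 5870636.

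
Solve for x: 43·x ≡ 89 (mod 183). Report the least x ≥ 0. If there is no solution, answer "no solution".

134

First find gcd(43, 183):
183 = 4·43 + 11
43 = 3·11 + 10
11 = 1·10 + 1
10 = 10·1 + 0
gcd = 1, so a unique solution mod 183 exists.
Back-substitute for the Bézout coefficients:
1 = 11 − 10
1 = −43 + 4·11
1 = 4·183 − 17·43
So 43·(-17) ≡ 1 (mod 183), giving 43⁻¹ ≡ 166.
x ≡ 43⁻¹·89 ≡ 166·89 ≡ 134 (mod 183).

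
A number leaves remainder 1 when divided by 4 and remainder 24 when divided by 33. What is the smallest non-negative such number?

57

Write x = 1 + 4·k. Then 4·k ≡ 24 − 1 ≡ 23 (mod 33).
Need 4⁻¹ mod 33. Extended Euclid on (33, 4):
33 = 8*4 + 1
4 = 4*1 + 0
Back-substitute:
1 = 33 − 8·4
4⁻¹ ≡ 25 (mod 33), so k ≡ 25·23 ≡ 14 (mod 33).
x = 1 + 4·14 = 57.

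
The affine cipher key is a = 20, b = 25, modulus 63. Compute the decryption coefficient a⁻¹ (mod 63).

41

Run Euclid on (63, 20):
63 = 3·20 + 3
20 = 6·3 + 2
3 = 1·2 + 1
2 = 2·1 + 0
Since gcd(20, 63) = 1, back-substitute to write 1 as a combination:
1 = 3 − 2
1 = −20 + 7·3
1 = 7·63 − 22·20
So 20·(-22) ≡ 1 (mod 63), and -22 ≡ 41 (mod 63).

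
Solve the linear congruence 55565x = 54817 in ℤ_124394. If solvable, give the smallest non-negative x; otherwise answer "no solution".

First find gcd(55565, 124394):
124394 = 2·55565 + 13264
55565 = 4·13264 + 2509
13264 = 5·2509 + 719
2509 = 3·719 + 352
719 = 2·352 + 15
352 = 23·15 + 7
15 = 2·7 + 1
7 = 7·1 + 0
gcd = 1, so a unique solution mod 124394 exists.
Back-substitute for the Bézout coefficients:
1 = 15 − 2·7
1 = −2·352 + 47·15
1 = 47·719 − 96·352
1 = −96·2509 + 335·719
1 = 335·13264 − 1771·2509
1 = −1771·55565 + 7419·13264
1 = 7419·124394 − 16609·55565
So 55565·(-16609) ≡ 1 (mod 124394), giving 55565⁻¹ ≡ 107785.
x ≡ 55565⁻¹·54817 ≡ 107785·54817 ≡ 108527 (mod 124394).

108527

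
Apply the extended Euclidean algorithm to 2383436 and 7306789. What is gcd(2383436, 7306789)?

1

Repeated division:
7306789 = 3·2383436 + 156481
2383436 = 15·156481 + 36221
156481 = 4·36221 + 11597
36221 = 3·11597 + 1430
11597 = 8·1430 + 157
1430 = 9·157 + 17
157 = 9·17 + 4
17 = 4·4 + 1
4 = 4·1 + 0
gcd(2383436, 7306789) = 1.
Express as a combination:
1 = 17 − 4·4
1 = −4·157 + 37·17
1 = 37·1430 − 337·157
1 = −337·11597 + 2733·1430
1 = 2733·36221 − 8536·11597
1 = −8536·156481 + 36877·36221
1 = 36877·2383436 − 561691·156481
1 = −561691·7306789 + 1721950·2383436
So 1 = (-561691)·7306789 + (1721950)·2383436.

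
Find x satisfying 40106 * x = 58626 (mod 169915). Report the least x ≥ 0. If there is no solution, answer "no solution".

First find gcd(40106, 169915):
169915 = 4*40106 + 9491
40106 = 4*9491 + 2142
9491 = 4*2142 + 923
2142 = 2*923 + 296
923 = 3*296 + 35
296 = 8*35 + 16
35 = 2*16 + 3
16 = 5*3 + 1
3 = 3*1 + 0
gcd = 1, so a unique solution mod 169915 exists.
Back-substitute for the Bézout coefficients:
1 = 16 − 5·3
1 = −5·35 + 11·16
1 = 11·296 − 93·35
1 = −93·923 + 290·296
1 = 290·2142 − 673·923
1 = −673·9491 + 2982·2142
1 = 2982·40106 − 12601·9491
1 = −12601·169915 + 53386·40106
So 40106·(53386) ≡ 1 (mod 169915), giving 40106⁻¹ ≡ 53386.
x ≡ 40106⁻¹·58626 ≡ 53386·58626 ≡ 143251 (mod 169915).

143251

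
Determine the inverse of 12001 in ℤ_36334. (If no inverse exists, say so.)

Run Euclid on (36334, 12001):
36334 = 3·12001 + 331
12001 = 36·331 + 85
331 = 3·85 + 76
85 = 1·76 + 9
76 = 8·9 + 4
9 = 2·4 + 1
4 = 4·1 + 0
gcd = 1, so the inverse exists. Back-substitute:
1 = 9 − 2·4
1 = −2·76 + 17·9
1 = 17·85 − 19·76
1 = −19·331 + 74·85
1 = 74·12001 − 2683·331
1 = −2683·36334 + 8123·12001
So 12001·8123 ≡ 1 (mod 36334).

8123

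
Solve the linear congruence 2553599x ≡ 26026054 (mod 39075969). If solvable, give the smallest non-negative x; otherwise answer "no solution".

25439186

First find gcd(2553599, 39075969):
39075969 = 15×2553599 + 771984
2553599 = 3×771984 + 237647
771984 = 3×237647 + 59043
237647 = 4×59043 + 1475
59043 = 40×1475 + 43
1475 = 34×43 + 13
43 = 3×13 + 4
13 = 3×4 + 1
4 = 4×1 + 0
gcd = 1, so a unique solution mod 39075969 exists.
Back-substitute for the Bézout coefficients:
1 = 13 − 3·4
1 = −3·43 + 10·13
1 = 10·1475 − 343·43
1 = −343·59043 + 13730·1475
1 = 13730·237647 − 55263·59043
1 = −55263·771984 + 179519·237647
1 = 179519·2553599 − 593820·771984
1 = −593820·39075969 + 9086819·2553599
So 2553599·(9086819) ≡ 1 (mod 39075969), giving 2553599⁻¹ ≡ 9086819.
x ≡ 2553599⁻¹·26026054 ≡ 9086819·26026054 ≡ 25439186 (mod 39075969).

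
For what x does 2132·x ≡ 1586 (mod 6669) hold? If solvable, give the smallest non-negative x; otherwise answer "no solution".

First find gcd(2132, 6669):
6669 = 3*2132 + 273
2132 = 7*273 + 221
273 = 1*221 + 52
221 = 4*52 + 13
52 = 4*13 + 0
gcd = 13 and 13 | 1586, so solutions exist. Divide through by 13: 164x ≡ 122 (mod 513).
Now find 164⁻¹ mod 513:
513 = 3*164 + 21
164 = 7*21 + 17
21 = 1*17 + 4
17 = 4*4 + 1
4 = 4*1 + 0
Back-substitute:
1 = 17 − 4·4
1 = −4·21 + 5·17
1 = 5·164 − 39·21
1 = −39·513 + 122·164
So 164⁻¹ ≡ 122 (mod 513).
Then x ≡ 122·122 ≡ 7 (mod 513); the smallest non-negative solution is x = 7.

7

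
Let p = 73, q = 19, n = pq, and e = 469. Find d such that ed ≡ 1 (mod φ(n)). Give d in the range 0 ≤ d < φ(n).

φ(n) = (p−1)(q−1) = 72·18 = 1296.
Need d with 469·d ≡ 1 (mod 1296). Apply the extended Euclidean algorithm:
1296 = 2·469 + 358
469 = 1·358 + 111
358 = 3·111 + 25
111 = 4·25 + 11
25 = 2·11 + 3
11 = 3·3 + 2
3 = 1·2 + 1
2 = 2·1 + 0
Back-substitute:
1 = 3 − 2
1 = −11 + 4·3
1 = 4·25 − 9·11
1 = −9·111 + 40·25
1 = 40·358 − 129·111
1 = −129·469 + 169·358
1 = 169·1296 − 467·469
So 469·(-467) ≡ 1 (mod 1296), hence d ≡ -467 ≡ 829 (mod 1296).

829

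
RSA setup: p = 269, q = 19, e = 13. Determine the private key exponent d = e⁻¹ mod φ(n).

φ(n) = (p−1)(q−1) = 268·18 = 4824.
Need d with 13·d ≡ 1 (mod 4824). Apply the extended Euclidean algorithm:
4824 = 371·13 + 1
13 = 13·1 + 0
Back-substitute:
1 = 4824 − 371·13
So 13·(-371) ≡ 1 (mod 4824), hence d ≡ -371 ≡ 4453 (mod 4824).

4453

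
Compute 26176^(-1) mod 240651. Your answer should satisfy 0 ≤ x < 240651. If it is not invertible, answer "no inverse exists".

gcd(240651, 26176) by repeated division:
240651 = 9·26176 + 5067
26176 = 5·5067 + 841
5067 = 6·841 + 21
841 = 40·21 + 1
21 = 21·1 + 0
The gcd is 1. Working backward:
1 = 841 − 40·21
1 = −40·5067 + 241·841
1 = 241·26176 − 1245·5067
1 = −1245·240651 + 11446·26176
So 26176·11446 ≡ 1 (mod 240651).

11446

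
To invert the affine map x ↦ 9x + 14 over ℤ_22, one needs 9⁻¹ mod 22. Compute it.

5

Run Euclid on (22, 9):
22 = 2*9 + 4
9 = 2*4 + 1
4 = 4*1 + 0
The gcd is 1. Working backward:
1 = 9 − 2·4
1 = −2·22 + 5·9
So 9·5 ≡ 1 (mod 22).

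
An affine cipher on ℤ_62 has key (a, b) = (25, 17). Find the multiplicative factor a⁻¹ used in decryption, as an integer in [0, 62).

gcd(62, 25) by repeated division:
62 = 2×25 + 12
25 = 2×12 + 1
12 = 12×1 + 0
The gcd is 1. Working backward:
1 = 25 − 2·12
1 = −2·62 + 5·25
So 25·5 ≡ 1 (mod 62).

5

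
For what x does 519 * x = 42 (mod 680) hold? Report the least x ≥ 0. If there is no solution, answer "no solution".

First find gcd(519, 680):
680 = 1·519 + 161
519 = 3·161 + 36
161 = 4·36 + 17
36 = 2·17 + 2
17 = 8·2 + 1
2 = 2·1 + 0
gcd = 1, so a unique solution mod 680 exists.
Back-substitute for the Bézout coefficients:
1 = 17 − 8·2
1 = −8·36 + 17·17
1 = 17·161 − 76·36
1 = −76·519 + 245·161
1 = 245·680 − 321·519
So 519·(-321) ≡ 1 (mod 680), giving 519⁻¹ ≡ 359.
x ≡ 519⁻¹·42 ≡ 359·42 ≡ 118 (mod 680).

118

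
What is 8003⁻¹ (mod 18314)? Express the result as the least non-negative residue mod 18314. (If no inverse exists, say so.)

Run Euclid on (18314, 8003):
18314 = 2*8003 + 2308
8003 = 3*2308 + 1079
2308 = 2*1079 + 150
1079 = 7*150 + 29
150 = 5*29 + 5
29 = 5*5 + 4
5 = 1*4 + 1
4 = 4*1 + 0
Since gcd(8003, 18314) = 1, back-substitute to write 1 as a combination:
1 = 5 − 4
1 = −29 + 6·5
1 = 6·150 − 31·29
1 = −31·1079 + 223·150
1 = 223·2308 − 477·1079
1 = −477·8003 + 1654·2308
1 = 1654·18314 − 3785·8003
Hence 8003⁻¹ ≡ -3785 ≡ 14529 (mod 18314).

14529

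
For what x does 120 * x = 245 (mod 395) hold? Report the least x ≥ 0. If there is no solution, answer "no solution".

58

First find gcd(120, 395):
395 = 3·120 + 35
120 = 3·35 + 15
35 = 2·15 + 5
15 = 3·5 + 0
gcd = 5 and 5 | 245, so solutions exist. Divide through by 5: 24x ≡ 49 (mod 79).
Now find 24⁻¹ mod 79:
79 = 3·24 + 7
24 = 3·7 + 3
7 = 2·3 + 1
3 = 3·1 + 0
Back-substitute:
1 = 7 − 2·3
1 = −2·24 + 7·7
1 = 7·79 − 23·24
So 24·(-23) ≡ 1 (mod 79), i.e. 24⁻¹ ≡ 56.
Then x ≡ 56·49 ≡ 58 (mod 79); the smallest non-negative solution is x = 58.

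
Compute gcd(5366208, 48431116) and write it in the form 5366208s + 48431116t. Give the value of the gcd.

4

Repeated division:
48431116 = 9·5366208 + 135244
5366208 = 39·135244 + 91692
135244 = 1·91692 + 43552
91692 = 2·43552 + 4588
43552 = 9·4588 + 2260
4588 = 2·2260 + 68
2260 = 33·68 + 16
68 = 4·16 + 4
16 = 4·4 + 0
gcd(5366208, 48431116) = 4.
Back-substituting:
4 = 68 − 4·16
4 = −4·2260 + 133·68
4 = 133·4588 − 270·2260
4 = −270·43552 + 2563·4588
4 = 2563·91692 − 5396·43552
4 = −5396·135244 + 7959·91692
4 = 7959·5366208 − 315797·135244
4 = −315797·48431116 + 2850132·5366208
So 4 = (-315797)·48431116 + (2850132)·5366208.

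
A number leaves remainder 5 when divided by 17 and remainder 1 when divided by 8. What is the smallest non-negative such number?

73

Write x = 5 + 17·k. Then 17·k ≡ 1 − 5 ≡ 4 (mod 8).
Need 17⁻¹ mod 8. Extended Euclid on (8, 1):
8 = 8·1 + 0
17⁻¹ ≡ 1 (mod 8), so k ≡ 1·4 ≡ 4 (mod 8).
x = 5 + 17·4 = 73.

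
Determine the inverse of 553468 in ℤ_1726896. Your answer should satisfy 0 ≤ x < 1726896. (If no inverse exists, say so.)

no inverse exists

Euclidean algorithm on 1726896, 553468:
1726896 = 3×553468 + 66492
553468 = 8×66492 + 21532
66492 = 3×21532 + 1896
21532 = 11×1896 + 676
1896 = 2×676 + 544
676 = 1×544 + 132
544 = 4×132 + 16
132 = 8×16 + 4
16 = 4×4 + 0
Since gcd = 4 > 1, 553468 is not a unit mod 1726896.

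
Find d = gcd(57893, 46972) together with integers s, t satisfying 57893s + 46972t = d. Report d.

Repeated division:
57893 = 1×46972 + 10921
46972 = 4×10921 + 3288
10921 = 3×3288 + 1057
3288 = 3×1057 + 117
1057 = 9×117 + 4
117 = 29×4 + 1
4 = 4×1 + 0
gcd(57893, 46972) = 1.
Back-substituting:
1 = 117 − 29·4
1 = −29·1057 + 262·117
1 = 262·3288 − 815·1057
1 = −815·10921 + 2707·3288
1 = 2707·46972 − 11643·10921
1 = −11643·57893 + 14350·46972
So 1 = (-11643)·57893 + (14350)·46972.

1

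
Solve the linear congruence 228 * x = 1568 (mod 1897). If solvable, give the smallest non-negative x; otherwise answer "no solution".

140

First find gcd(228, 1897):
1897 = 8*228 + 73
228 = 3*73 + 9
73 = 8*9 + 1
9 = 9*1 + 0
gcd = 1, so a unique solution mod 1897 exists.
Back-substitute for the Bézout coefficients:
1 = 73 − 8·9
1 = −8·228 + 25·73
1 = 25·1897 − 208·228
So 228·(-208) ≡ 1 (mod 1897), giving 228⁻¹ ≡ 1689.
x ≡ 228⁻¹·1568 ≡ 1689·1568 ≡ 140 (mod 1897).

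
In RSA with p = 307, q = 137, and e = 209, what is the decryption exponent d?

φ(n) = (p−1)(q−1) = 306·136 = 41616.
Need d with 209·d ≡ 1 (mod 41616). Apply the extended Euclidean algorithm:
41616 = 199×209 + 25
209 = 8×25 + 9
25 = 2×9 + 7
9 = 1×7 + 2
7 = 3×2 + 1
2 = 2×1 + 0
Back-substitute:
1 = 7 − 3·2
1 = −3·9 + 4·7
1 = 4·25 − 11·9
1 = −11·209 + 92·25
1 = 92·41616 − 18319·209
So 209·(-18319) ≡ 1 (mod 41616), hence d ≡ -18319 ≡ 23297 (mod 41616).

23297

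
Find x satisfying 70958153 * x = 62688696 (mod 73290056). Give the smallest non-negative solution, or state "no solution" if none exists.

3899248

First find gcd(70958153, 73290056):
73290056 = 1*70958153 + 2331903
70958153 = 30*2331903 + 1001063
2331903 = 2*1001063 + 329777
1001063 = 3*329777 + 11732
329777 = 28*11732 + 1281
11732 = 9*1281 + 203
1281 = 6*203 + 63
203 = 3*63 + 14
63 = 4*14 + 7
14 = 2*7 + 0
gcd = 7 and 7 | 62688696, so solutions exist. Divide through by 7: 10136879x ≡ 8955528 (mod 10470008).
Now find 10136879⁻¹ mod 10470008:
10470008 = 1·10136879 + 333129
10136879 = 30·333129 + 143009
333129 = 2·143009 + 47111
143009 = 3·47111 + 1676
47111 = 28·1676 + 183
1676 = 9·183 + 29
183 = 6·29 + 9
29 = 3·9 + 2
9 = 4·2 + 1
2 = 2·1 + 0
Back-substitute:
1 = 9 − 4·2
1 = −4·29 + 13·9
1 = 13·183 − 82·29
1 = −82·1676 + 751·183
1 = 751·47111 − 21110·1676
1 = −21110·143009 + 64081·47111
1 = 64081·333129 − 149272·143009
1 = −149272·10136879 + 4542241·333129
1 = 4542241·10470008 − 4691513·10136879
So 10136879·(-4691513) ≡ 1 (mod 10470008), i.e. 10136879⁻¹ ≡ 5778495.
Then x ≡ 5778495·8955528 ≡ 3899248 (mod 10470008); the smallest non-negative solution is x = 3899248.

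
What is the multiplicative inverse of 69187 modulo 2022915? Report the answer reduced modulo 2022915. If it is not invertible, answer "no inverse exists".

1411453

Extended Euclidean algorithm:
2022915 = 29×69187 + 16492
69187 = 4×16492 + 3219
16492 = 5×3219 + 397
3219 = 8×397 + 43
397 = 9×43 + 10
43 = 4×10 + 3
10 = 3×3 + 1
3 = 3×1 + 0
gcd = 1, so the inverse exists. Back-substitute:
1 = 10 − 3·3
1 = −3·43 + 13·10
1 = 13·397 − 120·43
1 = −120·3219 + 973·397
1 = 973·16492 − 4985·3219
1 = −4985·69187 + 20913·16492
1 = 20913·2022915 − 611462·69187
Thus 69187·(-611462) ≡ 1 (mod 2022915); reducing, -611462 mod 2022915 = 1411453.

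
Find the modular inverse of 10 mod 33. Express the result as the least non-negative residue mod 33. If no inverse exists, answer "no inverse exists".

Apply the Euclidean algorithm to 33 and 10:
33 = 3×10 + 3
10 = 3×3 + 1
3 = 3×1 + 0
The gcd is 1. Working backward:
1 = 10 − 3·3
1 = −3·33 + 10·10
So 10·10 ≡ 1 (mod 33).

10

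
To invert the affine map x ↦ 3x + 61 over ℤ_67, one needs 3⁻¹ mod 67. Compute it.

Apply the Euclidean algorithm to 67 and 3:
67 = 22·3 + 1
3 = 3·1 + 0
The gcd is 1. Working backward:
1 = 67 − 22·3
So 3·(-22) ≡ 1 (mod 67), and -22 ≡ 45 (mod 67).

45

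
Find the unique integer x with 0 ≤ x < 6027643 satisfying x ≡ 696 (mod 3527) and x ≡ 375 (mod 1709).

Write x = 696 + 3527·k. Then 3527·k ≡ 375 − 696 ≡ 1388 (mod 1709).
Need 3527⁻¹ mod 1709. Extended Euclid on (1709, 109):
1709 = 15×109 + 74
109 = 1×74 + 35
74 = 2×35 + 4
35 = 8×4 + 3
4 = 1×3 + 1
3 = 3×1 + 0
Back-substitute:
1 = 4 − 3
1 = −35 + 9·4
1 = 9·74 − 19·35
1 = −19·109 + 28·74
1 = 28·1709 − 439·109
3527⁻¹ ≡ 1270 (mod 1709), so k ≡ 1270·1388 ≡ 781 (mod 1709).
x = 696 + 3527·781 = 2755283.

2755283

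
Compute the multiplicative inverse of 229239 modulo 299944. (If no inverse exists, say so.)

70607

Extended Euclidean algorithm:
299944 = 1·229239 + 70705
229239 = 3·70705 + 17124
70705 = 4·17124 + 2209
17124 = 7·2209 + 1661
2209 = 1·1661 + 548
1661 = 3·548 + 17
548 = 32·17 + 4
17 = 4·4 + 1
4 = 4·1 + 0
The gcd is 1. Working backward:
1 = 17 − 4·4
1 = −4·548 + 129·17
1 = 129·1661 − 391·548
1 = −391·2209 + 520·1661
1 = 520·17124 − 4031·2209
1 = −4031·70705 + 16644·17124
1 = 16644·229239 − 53963·70705
1 = −53963·299944 + 70607·229239
So 229239·70607 ≡ 1 (mod 299944).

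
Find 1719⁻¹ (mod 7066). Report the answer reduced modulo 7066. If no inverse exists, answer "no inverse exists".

6285

gcd(7066, 1719) by repeated division:
7066 = 4×1719 + 190
1719 = 9×190 + 9
190 = 21×9 + 1
9 = 9×1 + 0
Since gcd(1719, 7066) = 1, back-substitute to write 1 as a combination:
1 = 190 − 21·9
1 = −21·1719 + 190·190
1 = 190·7066 − 781·1719
Thus 1719·(-781) ≡ 1 (mod 7066); reducing, -781 mod 7066 = 6285.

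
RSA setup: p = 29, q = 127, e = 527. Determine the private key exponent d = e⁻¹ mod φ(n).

3287

φ(n) = (p−1)(q−1) = 28·126 = 3528.
Need d with 527·d ≡ 1 (mod 3528). Apply the extended Euclidean algorithm:
3528 = 6*527 + 366
527 = 1*366 + 161
366 = 2*161 + 44
161 = 3*44 + 29
44 = 1*29 + 15
29 = 1*15 + 14
15 = 1*14 + 1
14 = 14*1 + 0
Back-substitute:
1 = 15 − 14
1 = −29 + 2·15
1 = 2·44 − 3·29
1 = −3·161 + 11·44
1 = 11·366 − 25·161
1 = −25·527 + 36·366
1 = 36·3528 − 241·527
So 527·(-241) ≡ 1 (mod 3528), hence d ≡ -241 ≡ 3287 (mod 3528).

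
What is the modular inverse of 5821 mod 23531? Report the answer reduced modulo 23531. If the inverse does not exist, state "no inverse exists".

Extended Euclidean algorithm:
23531 = 4*5821 + 247
5821 = 23*247 + 140
247 = 1*140 + 107
140 = 1*107 + 33
107 = 3*33 + 8
33 = 4*8 + 1
8 = 8*1 + 0
Since gcd(5821, 23531) = 1, back-substitute to write 1 as a combination:
1 = 33 − 4·8
1 = −4·107 + 13·33
1 = 13·140 − 17·107
1 = −17·247 + 30·140
1 = 30·5821 − 707·247
1 = −707·23531 + 2858·5821
So 5821·2858 ≡ 1 (mod 23531).

2858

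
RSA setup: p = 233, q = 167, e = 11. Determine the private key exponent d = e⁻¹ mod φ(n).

φ(n) = (p−1)(q−1) = 232·166 = 38512.
Need d with 11·d ≡ 1 (mod 38512). Apply the extended Euclidean algorithm:
38512 = 3501×11 + 1
11 = 11×1 + 0
Back-substitute:
1 = 38512 − 3501·11
So 11·(-3501) ≡ 1 (mod 38512), hence d ≡ -3501 ≡ 35011 (mod 38512).

35011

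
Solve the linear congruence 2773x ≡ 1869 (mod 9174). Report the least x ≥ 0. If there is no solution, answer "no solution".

8073

First find gcd(2773, 9174):
9174 = 3×2773 + 855
2773 = 3×855 + 208
855 = 4×208 + 23
208 = 9×23 + 1
23 = 23×1 + 0
gcd = 1, so a unique solution mod 9174 exists.
Back-substitute for the Bézout coefficients:
1 = 208 − 9·23
1 = −9·855 + 37·208
1 = 37·2773 − 120·855
1 = −120·9174 + 397·2773
So 2773·(397) ≡ 1 (mod 9174), giving 2773⁻¹ ≡ 397.
x ≡ 2773⁻¹·1869 ≡ 397·1869 ≡ 8073 (mod 9174).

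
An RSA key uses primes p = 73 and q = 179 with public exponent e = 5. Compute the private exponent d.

10253

φ(n) = (p−1)(q−1) = 72·178 = 12816.
Need d with 5·d ≡ 1 (mod 12816). Apply the extended Euclidean algorithm:
12816 = 2563*5 + 1
5 = 5*1 + 0
Back-substitute:
1 = 12816 − 2563·5
So 5·(-2563) ≡ 1 (mod 12816), hence d ≡ -2563 ≡ 10253 (mod 12816).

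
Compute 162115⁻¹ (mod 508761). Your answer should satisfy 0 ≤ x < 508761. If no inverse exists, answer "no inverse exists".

Extended Euclidean algorithm:
508761 = 3*162115 + 22416
162115 = 7*22416 + 5203
22416 = 4*5203 + 1604
5203 = 3*1604 + 391
1604 = 4*391 + 40
391 = 9*40 + 31
40 = 1*31 + 9
31 = 3*9 + 4
9 = 2*4 + 1
4 = 4*1 + 0
gcd = 1, so the inverse exists. Back-substitute:
1 = 9 − 2·4
1 = −2·31 + 7·9
1 = 7·40 − 9·31
1 = −9·391 + 88·40
1 = 88·1604 − 361·391
1 = −361·5203 + 1171·1604
1 = 1171·22416 − 5045·5203
1 = −5045·162115 + 36486·22416
1 = 36486·508761 − 114503·162115
So 162115·(-114503) ≡ 1 (mod 508761), and -114503 ≡ 394258 (mod 508761).

394258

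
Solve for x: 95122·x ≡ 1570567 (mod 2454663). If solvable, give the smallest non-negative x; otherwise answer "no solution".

First find gcd(95122, 2454663):
2454663 = 25×95122 + 76613
95122 = 1×76613 + 18509
76613 = 4×18509 + 2577
18509 = 7×2577 + 470
2577 = 5×470 + 227
470 = 2×227 + 16
227 = 14×16 + 3
16 = 5×3 + 1
3 = 3×1 + 0
gcd = 1, so a unique solution mod 2454663 exists.
Back-substitute for the Bézout coefficients:
1 = 16 − 5·3
1 = −5·227 + 71·16
1 = 71·470 − 147·227
1 = −147·2577 + 806·470
1 = 806·18509 − 5789·2577
1 = −5789·76613 + 23962·18509
1 = 23962·95122 − 29751·76613
1 = −29751·2454663 + 767737·95122
So 95122·(767737) ≡ 1 (mod 2454663), giving 95122⁻¹ ≡ 767737.
x ≡ 95122⁻¹·1570567 ≡ 767737·1570567 ≡ 383356 (mod 2454663).

383356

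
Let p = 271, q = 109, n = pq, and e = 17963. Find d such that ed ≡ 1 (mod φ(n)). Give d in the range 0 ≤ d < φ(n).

13787

φ(n) = (p−1)(q−1) = 270·108 = 29160.
Need d with 17963·d ≡ 1 (mod 29160). Apply the extended Euclidean algorithm:
29160 = 1·17963 + 11197
17963 = 1·11197 + 6766
11197 = 1·6766 + 4431
6766 = 1·4431 + 2335
4431 = 1·2335 + 2096
2335 = 1·2096 + 239
2096 = 8·239 + 184
239 = 1·184 + 55
184 = 3·55 + 19
55 = 2·19 + 17
19 = 1·17 + 2
17 = 8·2 + 1
2 = 2·1 + 0
Back-substitute:
1 = 17 − 8·2
1 = −8·19 + 9·17
1 = 9·55 − 26·19
1 = −26·184 + 87·55
1 = 87·239 − 113·184
1 = −113·2096 + 991·239
1 = 991·2335 − 1104·2096
1 = −1104·4431 + 2095·2335
1 = 2095·6766 − 3199·4431
1 = −3199·11197 + 5294·6766
1 = 5294·17963 − 8493·11197
1 = −8493·29160 + 13787·17963
So 17963·13787 ≡ 1 (mod 29160), hence d = 13787.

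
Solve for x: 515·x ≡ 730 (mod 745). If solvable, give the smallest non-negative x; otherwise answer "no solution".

First find gcd(515, 745):
745 = 1×515 + 230
515 = 2×230 + 55
230 = 4×55 + 10
55 = 5×10 + 5
10 = 2×5 + 0
gcd = 5 and 5 | 730, so solutions exist. Divide through by 5: 103x ≡ 146 (mod 149).
Now find 103⁻¹ mod 149:
149 = 1*103 + 46
103 = 2*46 + 11
46 = 4*11 + 2
11 = 5*2 + 1
2 = 2*1 + 0
Back-substitute:
1 = 11 − 5·2
1 = −5·46 + 21·11
1 = 21·103 − 47·46
1 = −47·149 + 68·103
So 103⁻¹ ≡ 68 (mod 149).
Then x ≡ 68·146 ≡ 94 (mod 149); the smallest non-negative solution is x = 94.

94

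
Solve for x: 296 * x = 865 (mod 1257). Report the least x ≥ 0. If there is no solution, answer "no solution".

848

First find gcd(296, 1257):
1257 = 4*296 + 73
296 = 4*73 + 4
73 = 18*4 + 1
4 = 4*1 + 0
gcd = 1, so a unique solution mod 1257 exists.
Back-substitute for the Bézout coefficients:
1 = 73 − 18·4
1 = −18·296 + 73·73
1 = 73·1257 − 310·296
So 296·(-310) ≡ 1 (mod 1257), giving 296⁻¹ ≡ 947.
x ≡ 296⁻¹·865 ≡ 947·865 ≡ 848 (mod 1257).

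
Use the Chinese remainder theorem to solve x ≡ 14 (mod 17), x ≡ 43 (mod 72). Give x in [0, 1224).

1051

Write x = 14 + 17·k. Then 17·k ≡ 43 − 14 ≡ 29 (mod 72).
Need 17⁻¹ mod 72. Extended Euclid on (72, 17):
72 = 4×17 + 4
17 = 4×4 + 1
4 = 4×1 + 0
Back-substitute:
1 = 17 − 4·4
1 = −4·72 + 17·17
17⁻¹ ≡ 17 (mod 72), so k ≡ 17·29 ≡ 61 (mod 72).
x = 14 + 17·61 = 1051.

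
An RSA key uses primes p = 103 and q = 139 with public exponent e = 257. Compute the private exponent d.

3341

φ(n) = (p−1)(q−1) = 102·138 = 14076.
Need d with 257·d ≡ 1 (mod 14076). Apply the extended Euclidean algorithm:
14076 = 54·257 + 198
257 = 1·198 + 59
198 = 3·59 + 21
59 = 2·21 + 17
21 = 1·17 + 4
17 = 4·4 + 1
4 = 4·1 + 0
Back-substitute:
1 = 17 − 4·4
1 = −4·21 + 5·17
1 = 5·59 − 14·21
1 = −14·198 + 47·59
1 = 47·257 − 61·198
1 = −61·14076 + 3341·257
So 257·3341 ≡ 1 (mod 14076), hence d = 3341.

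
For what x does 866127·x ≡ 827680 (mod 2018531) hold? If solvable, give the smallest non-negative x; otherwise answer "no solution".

First find gcd(866127, 2018531):
2018531 = 2·866127 + 286277
866127 = 3·286277 + 7296
286277 = 39·7296 + 1733
7296 = 4·1733 + 364
1733 = 4·364 + 277
364 = 1·277 + 87
277 = 3·87 + 16
87 = 5·16 + 7
16 = 2·7 + 2
7 = 3·2 + 1
2 = 2·1 + 0
gcd = 1, so a unique solution mod 2018531 exists.
Back-substitute for the Bézout coefficients:
1 = 7 − 3·2
1 = −3·16 + 7·7
1 = 7·87 − 38·16
1 = −38·277 + 121·87
1 = 121·364 − 159·277
1 = −159·1733 + 757·364
1 = 757·7296 − 3187·1733
1 = −3187·286277 + 125050·7296
1 = 125050·866127 − 378337·286277
1 = −378337·2018531 + 881724·866127
So 866127·(881724) ≡ 1 (mod 2018531), giving 866127⁻¹ ≡ 881724.
x ≡ 866127⁻¹·827680 ≡ 881724·827680 ≡ 1585518 (mod 2018531).

1585518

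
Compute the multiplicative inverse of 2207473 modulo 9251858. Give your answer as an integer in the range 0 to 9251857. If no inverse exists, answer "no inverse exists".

Run Euclid on (9251858, 2207473):
9251858 = 4×2207473 + 421966
2207473 = 5×421966 + 97643
421966 = 4×97643 + 31394
97643 = 3×31394 + 3461
31394 = 9×3461 + 245
3461 = 14×245 + 31
245 = 7×31 + 28
31 = 1×28 + 3
28 = 9×3 + 1
3 = 3×1 + 0
Since gcd(2207473, 9251858) = 1, back-substitute to write 1 as a combination:
1 = 28 − 9·3
1 = −9·31 + 10·28
1 = 10·245 − 79·31
1 = −79·3461 + 1116·245
1 = 1116·31394 − 10123·3461
1 = −10123·97643 + 31485·31394
1 = 31485·421966 − 136063·97643
1 = −136063·2207473 + 711800·421966
1 = 711800·9251858 − 2983263·2207473
So 2207473·(-2983263) ≡ 1 (mod 9251858), and -2983263 ≡ 6268595 (mod 9251858).

6268595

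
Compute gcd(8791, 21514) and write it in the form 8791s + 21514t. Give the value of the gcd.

1

Euclidean algorithm:
21514 = 2×8791 + 3932
8791 = 2×3932 + 927
3932 = 4×927 + 224
927 = 4×224 + 31
224 = 7×31 + 7
31 = 4×7 + 3
7 = 2×3 + 1
3 = 3×1 + 0
gcd(8791, 21514) = 1.
Express as a combination:
1 = 7 − 2·3
1 = −2·31 + 9·7
1 = 9·224 − 65·31
1 = −65·927 + 269·224
1 = 269·3932 − 1141·927
1 = −1141·8791 + 2551·3932
1 = 2551·21514 − 6243·8791
So 1 = (2551)·21514 + (-6243)·8791.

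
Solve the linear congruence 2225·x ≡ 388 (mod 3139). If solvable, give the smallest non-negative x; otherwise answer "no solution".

First find gcd(2225, 3139):
3139 = 1*2225 + 914
2225 = 2*914 + 397
914 = 2*397 + 120
397 = 3*120 + 37
120 = 3*37 + 9
37 = 4*9 + 1
9 = 9*1 + 0
gcd = 1, so a unique solution mod 3139 exists.
Back-substitute for the Bézout coefficients:
1 = 37 − 4·9
1 = −4·120 + 13·37
1 = 13·397 − 43·120
1 = −43·914 + 99·397
1 = 99·2225 − 241·914
1 = −241·3139 + 340·2225
So 2225·(340) ≡ 1 (mod 3139), giving 2225⁻¹ ≡ 340.
x ≡ 2225⁻¹·388 ≡ 340·388 ≡ 82 (mod 3139).

82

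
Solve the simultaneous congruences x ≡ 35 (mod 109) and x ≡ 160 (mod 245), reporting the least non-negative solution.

15840

Write x = 35 + 109·k. Then 109·k ≡ 160 − 35 ≡ 125 (mod 245).
Need 109⁻¹ mod 245. Extended Euclid on (245, 109):
245 = 2*109 + 27
109 = 4*27 + 1
27 = 27*1 + 0
Back-substitute:
1 = 109 − 4·27
1 = −4·245 + 9·109
109⁻¹ ≡ 9 (mod 245), so k ≡ 9·125 ≡ 145 (mod 245).
x = 35 + 109·145 = 15840.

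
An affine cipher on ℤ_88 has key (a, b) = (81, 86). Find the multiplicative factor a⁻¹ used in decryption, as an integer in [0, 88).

25

Apply the Euclidean algorithm to 88 and 81:
88 = 1*81 + 7
81 = 11*7 + 4
7 = 1*4 + 3
4 = 1*3 + 1
3 = 3*1 + 0
Since gcd(81, 88) = 1, back-substitute to write 1 as a combination:
1 = 4 − 3
1 = −7 + 2·4
1 = 2·81 − 23·7
1 = −23·88 + 25·81
So 81·25 ≡ 1 (mod 88).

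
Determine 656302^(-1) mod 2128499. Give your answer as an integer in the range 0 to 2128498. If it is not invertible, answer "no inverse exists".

1503245

gcd(2128499, 656302) by repeated division:
2128499 = 3·656302 + 159593
656302 = 4·159593 + 17930
159593 = 8·17930 + 16153
17930 = 1·16153 + 1777
16153 = 9·1777 + 160
1777 = 11·160 + 17
160 = 9·17 + 7
17 = 2·7 + 3
7 = 2·3 + 1
3 = 3·1 + 0
The gcd is 1. Working backward:
1 = 7 − 2·3
1 = −2·17 + 5·7
1 = 5·160 − 47·17
1 = −47·1777 + 522·160
1 = 522·16153 − 4745·1777
1 = −4745·17930 + 5267·16153
1 = 5267·159593 − 46881·17930
1 = −46881·656302 + 192791·159593
1 = 192791·2128499 − 625254·656302
Hence 656302⁻¹ ≡ -625254 ≡ 1503245 (mod 2128499).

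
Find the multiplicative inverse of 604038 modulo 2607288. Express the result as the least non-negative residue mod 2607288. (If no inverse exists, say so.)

Euclidean algorithm on 2607288, 604038:
2607288 = 4×604038 + 191136
604038 = 3×191136 + 30630
191136 = 6×30630 + 7356
30630 = 4×7356 + 1206
7356 = 6×1206 + 120
1206 = 10×120 + 6
120 = 20×6 + 0
gcd(604038, 2607288) = 6 ≠ 1, so 604038 has no multiplicative inverse modulo 2607288.

no inverse exists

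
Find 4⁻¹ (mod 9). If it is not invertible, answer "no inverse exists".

7

Apply the Euclidean algorithm to 9 and 4:
9 = 2×4 + 1
4 = 4×1 + 0
Since gcd(4, 9) = 1, back-substitute to write 1 as a combination:
1 = 9 − 2·4
Thus 4·(-2) ≡ 1 (mod 9); reducing, -2 mod 9 = 7.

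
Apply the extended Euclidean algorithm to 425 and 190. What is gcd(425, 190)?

Euclidean algorithm:
425 = 2*190 + 45
190 = 4*45 + 10
45 = 4*10 + 5
10 = 2*5 + 0
gcd(425, 190) = 5.
Working backward:
5 = 45 − 4·10
5 = −4·190 + 17·45
5 = 17·425 − 38·190
So 5 = (17)·425 + (-38)·190.

5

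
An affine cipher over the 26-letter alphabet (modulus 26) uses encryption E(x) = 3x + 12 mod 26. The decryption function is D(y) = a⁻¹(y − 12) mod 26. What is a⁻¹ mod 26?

Apply the Euclidean algorithm to 26 and 3:
26 = 8*3 + 2
3 = 1*2 + 1
2 = 2*1 + 0
gcd = 1, so the inverse exists. Back-substitute:
1 = 3 − 2
1 = −26 + 9·3
So 3·9 ≡ 1 (mod 26).

9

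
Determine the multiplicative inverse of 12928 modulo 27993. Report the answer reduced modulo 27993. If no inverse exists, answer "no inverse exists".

Apply the Euclidean algorithm to 27993 and 12928:
27993 = 2·12928 + 2137
12928 = 6·2137 + 106
2137 = 20·106 + 17
106 = 6·17 + 4
17 = 4·4 + 1
4 = 4·1 + 0
Since gcd(12928, 27993) = 1, back-substitute to write 1 as a combination:
1 = 17 − 4·4
1 = −4·106 + 25·17
1 = 25·2137 − 504·106
1 = −504·12928 + 3049·2137
1 = 3049·27993 − 6602·12928
Hence 12928⁻¹ ≡ -6602 ≡ 21391 (mod 27993).

21391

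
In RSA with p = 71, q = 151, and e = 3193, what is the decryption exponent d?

7057

φ(n) = (p−1)(q−1) = 70·150 = 10500.
Need d with 3193·d ≡ 1 (mod 10500). Apply the extended Euclidean algorithm:
10500 = 3×3193 + 921
3193 = 3×921 + 430
921 = 2×430 + 61
430 = 7×61 + 3
61 = 20×3 + 1
3 = 3×1 + 0
Back-substitute:
1 = 61 − 20·3
1 = −20·430 + 141·61
1 = 141·921 − 302·430
1 = −302·3193 + 1047·921
1 = 1047·10500 − 3443·3193
So 3193·(-3443) ≡ 1 (mod 10500), hence d ≡ -3443 ≡ 7057 (mod 10500).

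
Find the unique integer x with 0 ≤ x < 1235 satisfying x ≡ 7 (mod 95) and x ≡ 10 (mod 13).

387

Write x = 7 + 95·k. Then 95·k ≡ 10 − 7 ≡ 3 (mod 13).
Need 95⁻¹ mod 13. Extended Euclid on (13, 4):
13 = 3×4 + 1
4 = 4×1 + 0
Back-substitute:
1 = 13 − 3·4
95⁻¹ ≡ 10 (mod 13), so k ≡ 10·3 ≡ 4 (mod 13).
x = 7 + 95·4 = 387.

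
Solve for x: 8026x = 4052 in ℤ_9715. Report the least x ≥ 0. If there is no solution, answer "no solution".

4927

First find gcd(8026, 9715):
9715 = 1·8026 + 1689
8026 = 4·1689 + 1270
1689 = 1·1270 + 419
1270 = 3·419 + 13
419 = 32·13 + 3
13 = 4·3 + 1
3 = 3·1 + 0
gcd = 1, so a unique solution mod 9715 exists.
Back-substitute for the Bézout coefficients:
1 = 13 − 4·3
1 = −4·419 + 129·13
1 = 129·1270 − 391·419
1 = −391·1689 + 520·1270
1 = 520·8026 − 2471·1689
1 = −2471·9715 + 2991·8026
So 8026·(2991) ≡ 1 (mod 9715), giving 8026⁻¹ ≡ 2991.
x ≡ 8026⁻¹·4052 ≡ 2991·4052 ≡ 4927 (mod 9715).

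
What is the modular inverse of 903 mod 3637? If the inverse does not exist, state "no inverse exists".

Apply the Euclidean algorithm to 3637 and 903:
3637 = 4×903 + 25
903 = 36×25 + 3
25 = 8×3 + 1
3 = 3×1 + 0
Since gcd(903, 3637) = 1, back-substitute to write 1 as a combination:
1 = 25 − 8·3
1 = −8·903 + 289·25
1 = 289·3637 − 1164·903
Thus 903·(-1164) ≡ 1 (mod 3637); reducing, -1164 mod 3637 = 2473.

2473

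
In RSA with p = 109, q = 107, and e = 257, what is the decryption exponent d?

φ(n) = (p−1)(q−1) = 108·106 = 11448.
Need d with 257·d ≡ 1 (mod 11448). Apply the extended Euclidean algorithm:
11448 = 44*257 + 140
257 = 1*140 + 117
140 = 1*117 + 23
117 = 5*23 + 2
23 = 11*2 + 1
2 = 2*1 + 0
Back-substitute:
1 = 23 − 11·2
1 = −11·117 + 56·23
1 = 56·140 − 67·117
1 = −67·257 + 123·140
1 = 123·11448 − 5479·257
So 257·(-5479) ≡ 1 (mod 11448), hence d ≡ -5479 ≡ 5969 (mod 11448).

5969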